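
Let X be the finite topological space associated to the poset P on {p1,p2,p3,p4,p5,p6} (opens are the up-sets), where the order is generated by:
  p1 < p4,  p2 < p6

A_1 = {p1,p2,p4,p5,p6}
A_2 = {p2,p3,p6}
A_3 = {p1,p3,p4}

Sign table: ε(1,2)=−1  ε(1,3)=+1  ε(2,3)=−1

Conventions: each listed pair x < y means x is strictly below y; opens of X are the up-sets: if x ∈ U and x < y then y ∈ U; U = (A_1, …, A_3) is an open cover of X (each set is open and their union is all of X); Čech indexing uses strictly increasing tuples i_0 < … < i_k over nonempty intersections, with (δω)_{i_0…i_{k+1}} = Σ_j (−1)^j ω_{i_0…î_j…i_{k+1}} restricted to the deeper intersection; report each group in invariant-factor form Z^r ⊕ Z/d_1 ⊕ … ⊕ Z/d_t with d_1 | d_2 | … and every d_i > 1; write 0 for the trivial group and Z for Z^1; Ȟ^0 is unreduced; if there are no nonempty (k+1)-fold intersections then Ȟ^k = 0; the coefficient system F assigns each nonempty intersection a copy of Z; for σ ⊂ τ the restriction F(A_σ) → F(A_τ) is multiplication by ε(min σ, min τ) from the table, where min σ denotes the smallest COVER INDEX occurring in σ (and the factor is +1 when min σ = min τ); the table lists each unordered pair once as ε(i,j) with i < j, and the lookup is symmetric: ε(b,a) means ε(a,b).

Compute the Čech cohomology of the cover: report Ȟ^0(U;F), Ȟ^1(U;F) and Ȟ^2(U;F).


nonempty intersections:
  A12={p2,p6} A13={p1,p4} A23={p3}
C dims 3,3; δ0: rk 2, SNF 1^2
Ȟ^0: (3−2)−0=1 ⇒ Z
Ȟ^1: (3−0)−2=1 ⇒ Z
Ȟ^2: (0−0)−0=0 ⇒ 0

Ȟ^0 ≅ Z, Ȟ^1 ≅ Z, Ȟ^2 ≅ 0


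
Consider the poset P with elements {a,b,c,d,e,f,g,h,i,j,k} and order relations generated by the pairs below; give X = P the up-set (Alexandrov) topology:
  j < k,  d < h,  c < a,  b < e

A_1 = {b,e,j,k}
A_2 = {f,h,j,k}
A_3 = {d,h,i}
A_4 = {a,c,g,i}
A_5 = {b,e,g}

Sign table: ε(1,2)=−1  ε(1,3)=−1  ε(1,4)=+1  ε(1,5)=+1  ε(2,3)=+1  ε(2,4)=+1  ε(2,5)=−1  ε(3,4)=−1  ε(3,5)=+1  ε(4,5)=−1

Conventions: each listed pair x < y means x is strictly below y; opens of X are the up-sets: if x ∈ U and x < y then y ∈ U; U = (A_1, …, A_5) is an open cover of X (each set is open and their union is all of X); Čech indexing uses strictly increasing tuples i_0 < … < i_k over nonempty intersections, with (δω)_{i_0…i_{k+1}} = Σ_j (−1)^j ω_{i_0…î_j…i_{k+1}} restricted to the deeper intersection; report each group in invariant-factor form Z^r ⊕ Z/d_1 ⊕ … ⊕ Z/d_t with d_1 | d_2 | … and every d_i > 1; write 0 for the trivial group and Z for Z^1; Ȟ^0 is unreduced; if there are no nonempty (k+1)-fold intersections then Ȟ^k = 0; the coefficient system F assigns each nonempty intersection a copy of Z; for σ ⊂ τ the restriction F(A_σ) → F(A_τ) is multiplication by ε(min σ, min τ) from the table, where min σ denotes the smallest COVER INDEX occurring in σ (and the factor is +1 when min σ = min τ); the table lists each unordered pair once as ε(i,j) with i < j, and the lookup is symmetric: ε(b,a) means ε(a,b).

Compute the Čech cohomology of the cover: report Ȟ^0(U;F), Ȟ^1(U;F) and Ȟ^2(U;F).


nonempty intersections:
  A12={j,k} A15={b,e} A23={h} A34={i} A45={g}
C dims 5,5; δ0: rk 5, SNF 1^4·2
Ȟ^0: (5−5)−0=0 ⇒ 0
Ȟ^1: (5−0)−5=0 plus torsion [2] ⇒ Z/2
Ȟ^2: (0−0)−0=0 ⇒ 0

Ȟ^0 ≅ 0, Ȟ^1 ≅ Z/2 and Ȟ^2 ≅ 0


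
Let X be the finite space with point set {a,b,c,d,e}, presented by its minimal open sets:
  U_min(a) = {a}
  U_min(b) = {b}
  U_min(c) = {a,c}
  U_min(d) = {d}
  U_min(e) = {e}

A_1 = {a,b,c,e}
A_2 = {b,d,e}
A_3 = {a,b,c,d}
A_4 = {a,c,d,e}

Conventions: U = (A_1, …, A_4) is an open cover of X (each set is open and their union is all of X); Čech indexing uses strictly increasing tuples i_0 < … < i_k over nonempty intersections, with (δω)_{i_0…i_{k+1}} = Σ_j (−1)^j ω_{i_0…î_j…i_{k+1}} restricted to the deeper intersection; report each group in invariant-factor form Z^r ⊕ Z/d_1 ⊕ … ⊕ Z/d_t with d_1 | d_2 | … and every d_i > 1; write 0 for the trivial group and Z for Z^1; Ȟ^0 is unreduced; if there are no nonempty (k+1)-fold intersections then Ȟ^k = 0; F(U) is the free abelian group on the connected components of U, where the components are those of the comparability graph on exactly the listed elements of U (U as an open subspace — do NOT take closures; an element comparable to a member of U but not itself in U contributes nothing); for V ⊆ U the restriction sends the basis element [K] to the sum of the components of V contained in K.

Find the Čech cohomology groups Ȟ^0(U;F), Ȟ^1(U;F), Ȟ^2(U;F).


Ȟ^0 ≅ Z^4, Ȟ^1 ≅ 0 and Ȟ^2 ≅ 0

nonempty overlaps:
  A12={b,e} A13={a,b,c} A14={a,c,e} A23={b,d} A24={d,e} A34={a,c,d}
  A123={b} A124={e} A134={a,c} A234={d}
components per intersection:
  A1: {a,c} {b} {e}
  A2: {b} {d} {e}
  A3: {a,c} {b} {d}
  A4: {a,c} {d} {e}
  A12: {b} {e}
  A13: {a,c} {b}
  A14: {a,c} {e}
  A23: {b} {d}
  A24: {d} {e}
  A34: {a,c} {d}
  A123: {b}
  A124: {e}
  A134: {a,c}
  A234: {d}
C dims 12,12,4; δ0: rk 8, SNF 1^8; δ1: rk 4, SNF 1^4
degree 0: 12−8−0 = 4 → Ȟ^0 ≅ Z^4
degree 1: 12−4−8 = 0 → Ȟ^1 ≅ 0
degree 2: 4−0−4 = 0 → Ȟ^2 ≅ 0


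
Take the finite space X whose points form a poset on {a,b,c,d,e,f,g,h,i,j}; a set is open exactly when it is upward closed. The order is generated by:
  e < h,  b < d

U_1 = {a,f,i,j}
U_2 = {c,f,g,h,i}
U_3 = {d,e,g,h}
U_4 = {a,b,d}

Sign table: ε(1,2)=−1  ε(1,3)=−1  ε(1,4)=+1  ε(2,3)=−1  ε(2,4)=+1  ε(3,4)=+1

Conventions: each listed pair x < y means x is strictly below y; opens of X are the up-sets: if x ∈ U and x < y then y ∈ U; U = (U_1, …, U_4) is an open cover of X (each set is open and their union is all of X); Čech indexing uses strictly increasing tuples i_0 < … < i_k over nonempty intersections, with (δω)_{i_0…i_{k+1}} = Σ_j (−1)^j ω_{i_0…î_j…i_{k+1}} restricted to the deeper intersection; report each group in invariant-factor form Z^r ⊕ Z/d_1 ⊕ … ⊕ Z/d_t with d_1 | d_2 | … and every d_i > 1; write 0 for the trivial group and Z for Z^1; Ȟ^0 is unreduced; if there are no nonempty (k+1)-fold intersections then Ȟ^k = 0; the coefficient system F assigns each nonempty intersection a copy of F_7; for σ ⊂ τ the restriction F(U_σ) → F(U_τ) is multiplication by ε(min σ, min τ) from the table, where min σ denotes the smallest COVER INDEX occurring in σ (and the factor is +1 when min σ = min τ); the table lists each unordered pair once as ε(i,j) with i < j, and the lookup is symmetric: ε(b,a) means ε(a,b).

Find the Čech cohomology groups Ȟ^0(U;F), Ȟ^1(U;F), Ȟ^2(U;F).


nerve simplices:
  U12={f,i} U14={a} U23={g,h} U34={d}
C dims 4,4; δ0: rk_F7 3
degree 0: 4−3−0 = 1 → Ȟ^0 ≅ Z/7
degree 1: 4−0−3 = 1 → Ȟ^1 ≅ Z/7
degree 2: 0−0−0 = 0 → Ȟ^2 ≅ 0

Ȟ^0 ≅ Z/7, Ȟ^1 ≅ Z/7, Ȟ^2 ≅ 0


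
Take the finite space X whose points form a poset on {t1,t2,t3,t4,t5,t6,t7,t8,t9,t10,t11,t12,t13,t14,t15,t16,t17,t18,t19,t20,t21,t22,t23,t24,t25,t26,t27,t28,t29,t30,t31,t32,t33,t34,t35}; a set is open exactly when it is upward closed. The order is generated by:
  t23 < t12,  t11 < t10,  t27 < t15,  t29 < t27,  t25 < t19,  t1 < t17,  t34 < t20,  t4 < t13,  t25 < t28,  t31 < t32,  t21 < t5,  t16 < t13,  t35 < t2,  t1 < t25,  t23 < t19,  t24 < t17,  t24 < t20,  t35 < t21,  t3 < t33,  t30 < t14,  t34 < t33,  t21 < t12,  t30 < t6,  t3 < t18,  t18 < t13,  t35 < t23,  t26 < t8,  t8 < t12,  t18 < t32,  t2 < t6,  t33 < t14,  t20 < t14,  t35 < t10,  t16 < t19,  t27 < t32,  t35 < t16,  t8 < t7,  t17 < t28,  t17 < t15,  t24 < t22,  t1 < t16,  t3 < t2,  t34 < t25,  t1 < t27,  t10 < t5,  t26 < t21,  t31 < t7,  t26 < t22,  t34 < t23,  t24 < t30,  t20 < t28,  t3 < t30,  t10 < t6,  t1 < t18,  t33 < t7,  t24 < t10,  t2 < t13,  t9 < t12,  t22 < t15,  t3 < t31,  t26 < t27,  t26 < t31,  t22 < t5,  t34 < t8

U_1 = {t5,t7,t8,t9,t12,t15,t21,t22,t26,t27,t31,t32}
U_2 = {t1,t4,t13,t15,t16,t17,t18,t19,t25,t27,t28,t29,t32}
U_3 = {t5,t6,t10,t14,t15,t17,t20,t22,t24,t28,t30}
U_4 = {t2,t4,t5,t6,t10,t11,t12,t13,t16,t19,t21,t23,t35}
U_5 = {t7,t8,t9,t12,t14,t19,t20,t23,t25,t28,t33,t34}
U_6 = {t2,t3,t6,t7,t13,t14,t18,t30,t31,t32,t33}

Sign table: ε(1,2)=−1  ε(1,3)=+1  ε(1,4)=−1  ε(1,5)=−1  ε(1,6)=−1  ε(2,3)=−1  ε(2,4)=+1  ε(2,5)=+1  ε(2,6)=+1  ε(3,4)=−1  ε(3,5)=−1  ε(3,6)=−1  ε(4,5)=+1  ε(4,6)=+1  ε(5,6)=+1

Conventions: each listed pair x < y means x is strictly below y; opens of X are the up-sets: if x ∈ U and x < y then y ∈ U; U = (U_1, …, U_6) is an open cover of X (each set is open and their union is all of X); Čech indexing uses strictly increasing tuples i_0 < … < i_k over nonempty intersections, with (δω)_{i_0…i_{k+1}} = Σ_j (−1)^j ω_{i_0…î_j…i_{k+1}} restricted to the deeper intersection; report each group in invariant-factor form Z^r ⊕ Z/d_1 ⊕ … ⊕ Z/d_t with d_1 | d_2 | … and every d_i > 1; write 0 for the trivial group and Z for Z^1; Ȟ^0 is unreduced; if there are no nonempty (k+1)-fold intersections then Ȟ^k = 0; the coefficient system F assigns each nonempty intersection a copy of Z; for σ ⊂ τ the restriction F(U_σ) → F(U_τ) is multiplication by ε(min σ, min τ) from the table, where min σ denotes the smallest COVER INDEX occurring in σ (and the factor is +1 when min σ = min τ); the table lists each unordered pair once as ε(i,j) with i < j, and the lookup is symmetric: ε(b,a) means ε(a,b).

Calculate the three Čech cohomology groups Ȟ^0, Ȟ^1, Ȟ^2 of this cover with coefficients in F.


nerve simplices:
  U12={t15,t27,t32} U13={t5,t15,t22} U14={t5,t12,t21} U15={t7,t8,t9,t12} U16={t7,t31,t32} U23={t15,t17,t28} U24={t4,t13,t16,t19} U25={t19,t25,t28} U26={t13,t18,t32} U34={t5,t6,t10} U35={t14,t20,t28} U36={t6,t14,t30} U45={t12,t19,t23} U46={t2,t6,t13} U56={t7,t14,t33}
  U123={t15} U126={t32} U134={t5} U145={t12} U156={t7} U235={t28} U245={t19} U246={t13} U346={t6} U356={t14}
C dims 6,15,10; δ0: rk 5, SNF 1^5; δ1: rk 10, SNF 1^9·2
degree 0: 6−5−0 = 1 → Ȟ^0 ≅ Z
degree 1: 15−10−5 = 0 → Ȟ^1 ≅ 0
degree 2: 10−0−10 = 0 plus torsion [2] → Ȟ^2 ≅ Z/2

Ȟ^0 = Z, Ȟ^1 = 0, Ȟ^2 = Z/2


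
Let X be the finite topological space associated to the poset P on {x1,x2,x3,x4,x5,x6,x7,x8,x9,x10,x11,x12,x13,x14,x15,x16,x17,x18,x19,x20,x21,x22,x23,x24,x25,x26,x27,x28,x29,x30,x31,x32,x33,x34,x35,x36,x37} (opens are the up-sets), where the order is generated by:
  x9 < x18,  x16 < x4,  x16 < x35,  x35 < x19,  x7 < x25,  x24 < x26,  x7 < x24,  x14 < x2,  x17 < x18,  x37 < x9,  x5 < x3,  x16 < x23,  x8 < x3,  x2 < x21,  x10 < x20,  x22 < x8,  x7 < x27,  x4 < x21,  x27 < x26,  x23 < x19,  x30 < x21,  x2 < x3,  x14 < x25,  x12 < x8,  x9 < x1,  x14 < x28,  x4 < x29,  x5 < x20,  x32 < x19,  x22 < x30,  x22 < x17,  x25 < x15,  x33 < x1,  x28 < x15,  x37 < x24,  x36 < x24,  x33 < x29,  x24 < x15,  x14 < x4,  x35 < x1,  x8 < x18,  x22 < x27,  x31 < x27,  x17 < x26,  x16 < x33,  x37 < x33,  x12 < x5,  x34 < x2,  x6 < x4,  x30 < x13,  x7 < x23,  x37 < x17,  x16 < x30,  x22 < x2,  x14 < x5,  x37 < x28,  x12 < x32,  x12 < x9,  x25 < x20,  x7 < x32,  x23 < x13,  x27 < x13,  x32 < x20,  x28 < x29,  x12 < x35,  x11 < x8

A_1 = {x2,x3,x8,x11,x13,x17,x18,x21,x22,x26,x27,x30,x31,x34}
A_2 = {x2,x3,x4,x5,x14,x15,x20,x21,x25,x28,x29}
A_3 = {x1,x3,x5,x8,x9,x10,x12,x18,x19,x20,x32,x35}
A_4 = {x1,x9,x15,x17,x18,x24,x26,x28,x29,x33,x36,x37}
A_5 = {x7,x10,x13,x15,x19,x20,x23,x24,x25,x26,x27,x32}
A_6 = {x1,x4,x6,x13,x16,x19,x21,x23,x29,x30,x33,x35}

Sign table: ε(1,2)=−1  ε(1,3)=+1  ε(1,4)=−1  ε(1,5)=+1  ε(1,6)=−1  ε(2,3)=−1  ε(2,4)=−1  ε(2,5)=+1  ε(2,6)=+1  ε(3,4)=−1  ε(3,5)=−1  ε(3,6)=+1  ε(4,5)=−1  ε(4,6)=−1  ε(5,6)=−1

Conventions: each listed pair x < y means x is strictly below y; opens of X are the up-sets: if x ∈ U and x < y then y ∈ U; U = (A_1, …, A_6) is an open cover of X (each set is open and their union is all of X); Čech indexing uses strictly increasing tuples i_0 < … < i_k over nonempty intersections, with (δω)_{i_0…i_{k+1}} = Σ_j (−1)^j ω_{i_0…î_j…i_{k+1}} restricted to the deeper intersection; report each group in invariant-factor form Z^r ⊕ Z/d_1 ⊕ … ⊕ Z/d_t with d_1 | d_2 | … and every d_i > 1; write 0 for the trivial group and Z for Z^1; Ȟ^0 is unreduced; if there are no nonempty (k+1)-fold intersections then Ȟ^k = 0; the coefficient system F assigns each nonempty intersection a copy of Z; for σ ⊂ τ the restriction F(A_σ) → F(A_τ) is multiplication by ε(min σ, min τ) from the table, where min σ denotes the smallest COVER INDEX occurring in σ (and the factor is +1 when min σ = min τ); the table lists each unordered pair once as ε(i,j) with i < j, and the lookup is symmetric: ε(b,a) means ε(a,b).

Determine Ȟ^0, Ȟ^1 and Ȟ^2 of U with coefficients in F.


Ȟ^0(U;F) ≅ 0; Ȟ^1(U;F) ≅ Z/2; Ȟ^2(U;F) ≅ Z

nonempty overlaps:
  A12={x2,x3,x21} A13={x3,x8,x18} A14={x17,x18,x26} A15={x13,x26,x27} A16={x13,x21,x30} A23={x3,x5,x20} A24={x15,x28,x29} A25={x15,x20,x25} A26={x4,x21,x29} A34={x1,x9,x18} A35={x10,x19,x20,x32} A36={x1,x19,x35} A45={x15,x24,x26} A46={x1,x29,x33} A56={x13,x19,x23}
  A123={x3} A126={x21} A134={x18} A145={x26} A156={x13} A235={x20} A245={x15} A246={x29} A346={x1} A356={x19}
C dims 6,15,10; δ0: rk 6, SNF 1^5·2; δ1: rk 9, SNF 1^9
degree 0: 6−6−0 = 0 → Ȟ^0 ≅ 0
degree 1: 15−9−6 = 0 plus torsion [2] → Ȟ^1 ≅ Z/2
degree 2: 10−0−9 = 1 → Ȟ^2 ≅ Z


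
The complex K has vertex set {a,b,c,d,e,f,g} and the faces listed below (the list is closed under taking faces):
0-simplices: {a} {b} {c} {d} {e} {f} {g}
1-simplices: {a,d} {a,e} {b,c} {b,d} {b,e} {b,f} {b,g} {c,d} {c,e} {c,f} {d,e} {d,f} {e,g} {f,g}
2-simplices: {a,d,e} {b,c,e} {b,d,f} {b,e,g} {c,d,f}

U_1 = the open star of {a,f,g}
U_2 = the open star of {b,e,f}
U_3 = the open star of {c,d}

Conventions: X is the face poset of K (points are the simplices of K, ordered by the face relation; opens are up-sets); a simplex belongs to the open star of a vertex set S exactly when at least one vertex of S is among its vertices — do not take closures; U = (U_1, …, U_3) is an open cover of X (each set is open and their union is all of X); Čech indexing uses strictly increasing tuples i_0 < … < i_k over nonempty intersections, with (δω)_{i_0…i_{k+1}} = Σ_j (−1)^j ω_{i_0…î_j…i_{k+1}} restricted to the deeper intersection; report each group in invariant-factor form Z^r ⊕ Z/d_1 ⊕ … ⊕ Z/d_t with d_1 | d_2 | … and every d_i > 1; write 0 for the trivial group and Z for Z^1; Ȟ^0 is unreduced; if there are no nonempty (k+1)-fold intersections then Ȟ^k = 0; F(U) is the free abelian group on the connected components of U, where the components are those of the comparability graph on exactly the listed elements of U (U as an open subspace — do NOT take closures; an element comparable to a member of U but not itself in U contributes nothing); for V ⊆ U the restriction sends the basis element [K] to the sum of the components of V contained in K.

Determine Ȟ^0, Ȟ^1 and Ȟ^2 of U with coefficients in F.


Ȟ^0 = Z, Ȟ^1 = Z^3 and Ȟ^2 = 0

nerve of the cover:
  U1={{a},{f},{g},{a,d},{a,e},{b,f},{b,g},{c,f},{d,f},{e,g},{f,g},{a,d,e},{b,d,f},{b,e,g},{c,d,f}} U2={{b},{e},{f},{a,e},{b,c},{b,d},{b,e},{b,f},{b,g},{c,e},{c,f},{d,e},{d,f},{e,g},{f,g},{a,d,e},{b,c,e},{b,d,f},{b,e,g},{c,d,f}} U3={{c},{d},{a,d},{b,c},{b,d},{c,d},{c,e},{c,f},{d,e},{d,f},{a,d,e},{b,c,e},{b,d,f},{c,d,f}}
  U12={{f},{a,e},{b,f},{b,g},{c,f},{d,f},{e,g},{f,g},{a,d,e},{b,d,f},{b,e,g},{c,d,f}} U13={{a,d},{c,f},{d,f},{a,d,e},{b,d,f},{c,d,f}} U23={{b,c},{b,d},{c,e},{c,f},{d,e},{d,f},{a,d,e},{b,c,e},{b,d,f},{c,d,f}}
  U123={{c,f},{d,f},{a,d,e},{b,d,f},{c,d,f}}
components per intersection:
  U1: {{a},{a,d},{a,e},{a,d,e}} {{f},{g},{b,f},{b,g},{c,f},{d,f},{e,g},{f,g},{b,d,f},{b,e,g},{c,d,f}}
  U2: {{b},{e},{f},{a,e},{b,c},{b,d},{b,e},{b,f},{b,g},{c,e},{c,f},{d,e},{d,f},{e,g},{f,g},{a,d,e},{b,c,e},{b,d,f},{b,e,g},{c,d,f}}
  U3: {{c},{d},{a,d},{b,c},{b,d},{c,d},{c,e},{c,f},{d,e},{d,f},{a,d,e},{b,c,e},{b,d,f},{c,d,f}}
  U12: {{f},{b,f},{c,f},{d,f},{f,g},{b,d,f},{c,d,f}} {{a,e},{a,d,e}} {{b,g},{e,g},{b,e,g}}
  U13: {{a,d},{a,d,e}} {{c,f},{d,f},{b,d,f},{c,d,f}}
  U23: {{b,c},{c,e},{b,c,e}} {{b,d},{c,f},{d,f},{b,d,f},{c,d,f}} {{d,e},{a,d,e}}
  U123: {{c,f},{d,f},{b,d,f},{c,d,f}} {{a,d,e}}
C dims 4,8,2; δ0: rk 3, SNF 1^3; δ1: rk 2, SNF 1^2
Ȟ^0 = (4 − 3) − 0 = 1, so Ȟ^0 ≅ Z
Ȟ^1 = (8 − 2) − 3 = 3, so Ȟ^1 ≅ Z^3
Ȟ^2 = (2 − 0) − 2 = 0, so Ȟ^2 ≅ 0


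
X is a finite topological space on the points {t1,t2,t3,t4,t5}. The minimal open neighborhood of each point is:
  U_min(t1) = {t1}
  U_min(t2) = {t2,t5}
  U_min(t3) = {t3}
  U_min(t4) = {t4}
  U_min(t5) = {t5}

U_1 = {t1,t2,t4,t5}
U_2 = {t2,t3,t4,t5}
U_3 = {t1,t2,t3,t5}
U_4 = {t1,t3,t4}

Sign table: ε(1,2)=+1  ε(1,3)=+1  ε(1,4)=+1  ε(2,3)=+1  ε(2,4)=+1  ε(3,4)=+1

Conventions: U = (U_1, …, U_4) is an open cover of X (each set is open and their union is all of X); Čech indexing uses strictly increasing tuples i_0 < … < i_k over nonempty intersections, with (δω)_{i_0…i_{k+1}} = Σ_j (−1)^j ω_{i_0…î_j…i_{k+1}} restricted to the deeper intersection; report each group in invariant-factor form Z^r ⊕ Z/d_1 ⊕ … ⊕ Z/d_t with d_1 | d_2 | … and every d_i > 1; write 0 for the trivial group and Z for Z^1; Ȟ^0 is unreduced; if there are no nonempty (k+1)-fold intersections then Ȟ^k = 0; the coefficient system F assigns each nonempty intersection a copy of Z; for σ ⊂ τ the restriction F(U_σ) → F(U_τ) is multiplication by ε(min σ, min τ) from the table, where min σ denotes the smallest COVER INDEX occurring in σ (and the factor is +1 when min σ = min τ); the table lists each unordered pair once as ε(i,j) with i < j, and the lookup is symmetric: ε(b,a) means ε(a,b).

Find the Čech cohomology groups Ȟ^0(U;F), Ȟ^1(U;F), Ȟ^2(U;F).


nonempty overlaps:
  U12={t2,t4,t5} U13={t1,t2,t5} U14={t1,t4} U23={t2,t3,t5} U24={t3,t4} U34={t1,t3}
  U123={t2,t5} U124={t4} U134={t1} U234={t3}
C dims 4,6,4; δ0: rk 3, SNF 1^3; δ1: rk 3, SNF 1^3
degree 0: 4−3−0 = 1 → Ȟ^0 ≅ Z
degree 1: 6−3−3 = 0 → Ȟ^1 ≅ 0
degree 2: 4−0−3 = 1 → Ȟ^2 ≅ Z

Ȟ^0 = Z; Ȟ^1 = 0; Ȟ^2 = Z


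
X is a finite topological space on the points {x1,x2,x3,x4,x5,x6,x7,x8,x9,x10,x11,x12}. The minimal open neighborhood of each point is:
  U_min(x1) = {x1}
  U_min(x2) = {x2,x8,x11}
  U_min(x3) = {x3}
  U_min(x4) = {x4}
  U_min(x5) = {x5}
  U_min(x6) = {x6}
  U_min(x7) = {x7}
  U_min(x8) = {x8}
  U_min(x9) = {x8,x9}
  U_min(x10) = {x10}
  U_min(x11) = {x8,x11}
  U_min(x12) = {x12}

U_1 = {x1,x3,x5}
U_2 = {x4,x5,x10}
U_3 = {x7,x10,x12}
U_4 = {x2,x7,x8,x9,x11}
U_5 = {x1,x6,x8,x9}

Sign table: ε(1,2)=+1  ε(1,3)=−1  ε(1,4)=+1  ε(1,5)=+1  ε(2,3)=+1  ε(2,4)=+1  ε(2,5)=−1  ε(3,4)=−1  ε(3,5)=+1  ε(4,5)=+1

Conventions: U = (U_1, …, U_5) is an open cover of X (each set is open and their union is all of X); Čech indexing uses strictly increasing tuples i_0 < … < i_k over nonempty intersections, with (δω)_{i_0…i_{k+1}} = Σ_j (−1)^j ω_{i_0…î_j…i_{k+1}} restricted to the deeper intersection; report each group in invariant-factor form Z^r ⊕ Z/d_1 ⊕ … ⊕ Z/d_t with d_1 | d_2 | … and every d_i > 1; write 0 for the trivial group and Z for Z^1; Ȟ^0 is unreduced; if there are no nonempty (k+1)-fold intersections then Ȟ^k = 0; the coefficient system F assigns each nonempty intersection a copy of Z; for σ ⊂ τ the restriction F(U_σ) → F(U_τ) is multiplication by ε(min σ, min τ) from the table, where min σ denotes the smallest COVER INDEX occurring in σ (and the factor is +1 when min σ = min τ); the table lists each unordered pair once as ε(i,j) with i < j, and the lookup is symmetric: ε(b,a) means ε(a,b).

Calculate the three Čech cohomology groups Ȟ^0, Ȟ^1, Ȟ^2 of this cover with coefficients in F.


Ȟ^0 = 0,  Ȟ^1 = Z/2,  Ȟ^2 = 0

intersection data:
  U12={x5} U15={x1} U23={x10} U34={x7} U45={x8,x9}
C dims 5,5; δ0: rk 5, SNF 1^4·2
Ȟ^0 = (5 − 5) − 0 = 0, so Ȟ^0 ≅ 0
Ȟ^1 = (5 − 0) − 5 = 0 plus torsion [2], so Ȟ^1 ≅ Z/2
Ȟ^2 = (0 − 0) − 0 = 0, so Ȟ^2 ≅ 0


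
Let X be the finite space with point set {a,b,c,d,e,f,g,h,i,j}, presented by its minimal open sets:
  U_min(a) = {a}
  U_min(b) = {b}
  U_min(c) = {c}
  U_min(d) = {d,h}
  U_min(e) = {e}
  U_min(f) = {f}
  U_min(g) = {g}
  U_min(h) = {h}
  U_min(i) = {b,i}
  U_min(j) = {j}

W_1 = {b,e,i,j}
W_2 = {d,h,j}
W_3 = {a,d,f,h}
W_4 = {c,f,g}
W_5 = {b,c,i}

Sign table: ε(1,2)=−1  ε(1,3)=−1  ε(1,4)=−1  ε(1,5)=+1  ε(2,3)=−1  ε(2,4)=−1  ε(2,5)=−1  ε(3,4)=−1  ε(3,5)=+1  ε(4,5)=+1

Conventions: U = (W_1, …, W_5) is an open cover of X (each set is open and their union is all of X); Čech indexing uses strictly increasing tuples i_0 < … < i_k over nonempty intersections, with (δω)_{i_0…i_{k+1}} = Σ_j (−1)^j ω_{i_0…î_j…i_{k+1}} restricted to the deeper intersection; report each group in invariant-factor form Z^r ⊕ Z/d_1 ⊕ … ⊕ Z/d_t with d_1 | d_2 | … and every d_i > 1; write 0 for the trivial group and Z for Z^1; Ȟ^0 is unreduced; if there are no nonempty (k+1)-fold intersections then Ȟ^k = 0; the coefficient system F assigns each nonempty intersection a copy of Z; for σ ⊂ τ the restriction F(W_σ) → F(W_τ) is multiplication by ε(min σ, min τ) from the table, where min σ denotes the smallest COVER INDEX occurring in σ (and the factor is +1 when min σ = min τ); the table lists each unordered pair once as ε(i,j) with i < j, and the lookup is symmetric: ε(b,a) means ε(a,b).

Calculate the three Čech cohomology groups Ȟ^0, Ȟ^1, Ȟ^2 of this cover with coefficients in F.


nonempty intersections:
  W12={j} W15={b,i} W23={d,h} W34={f} W45={c}
C dims 5,5; δ0: rk 5, SNF 1^4·2
Ȟ^0: (5−5)−0=0 ⇒ 0
Ȟ^1: (5−0)−5=0 plus torsion [2] ⇒ Z/2
Ȟ^2: (0−0)−0=0 ⇒ 0

Ȟ^0 = 0, Ȟ^1 = Z/2 and Ȟ^2 = 0


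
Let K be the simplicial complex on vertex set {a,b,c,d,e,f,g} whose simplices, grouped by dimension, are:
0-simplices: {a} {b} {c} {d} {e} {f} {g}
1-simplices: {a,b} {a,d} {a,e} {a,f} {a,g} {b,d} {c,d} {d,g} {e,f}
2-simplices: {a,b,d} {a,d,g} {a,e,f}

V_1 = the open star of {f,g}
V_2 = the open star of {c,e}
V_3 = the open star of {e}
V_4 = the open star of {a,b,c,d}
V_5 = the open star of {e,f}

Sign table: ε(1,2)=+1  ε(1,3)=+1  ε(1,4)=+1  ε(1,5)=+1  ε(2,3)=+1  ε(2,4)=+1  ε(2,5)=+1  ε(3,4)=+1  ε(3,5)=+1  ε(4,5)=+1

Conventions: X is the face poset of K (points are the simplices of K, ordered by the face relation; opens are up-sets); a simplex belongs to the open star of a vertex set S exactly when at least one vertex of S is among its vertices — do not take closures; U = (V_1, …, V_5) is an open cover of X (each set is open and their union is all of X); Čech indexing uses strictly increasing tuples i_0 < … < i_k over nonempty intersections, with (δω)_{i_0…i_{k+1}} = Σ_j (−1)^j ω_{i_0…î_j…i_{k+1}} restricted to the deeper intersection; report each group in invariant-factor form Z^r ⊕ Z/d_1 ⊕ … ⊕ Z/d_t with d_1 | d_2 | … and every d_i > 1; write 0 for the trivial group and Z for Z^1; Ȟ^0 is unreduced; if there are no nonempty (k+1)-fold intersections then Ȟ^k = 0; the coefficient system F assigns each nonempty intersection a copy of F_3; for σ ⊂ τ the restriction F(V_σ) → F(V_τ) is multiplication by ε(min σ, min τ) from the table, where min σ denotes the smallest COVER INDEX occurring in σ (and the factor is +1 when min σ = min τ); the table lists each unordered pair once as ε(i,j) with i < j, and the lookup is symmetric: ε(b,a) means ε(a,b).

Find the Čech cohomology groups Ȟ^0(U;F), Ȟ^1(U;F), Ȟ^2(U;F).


Ȟ^0(U;F) ≅ Z/3,  Ȟ^1(U;F) ≅ 0,  Ȟ^2(U;F) ≅ 0

nonempty overlaps:
  V1={{f},{g},{a,f},{a,g},{d,g},{e,f},{a,d,g},{a,e,f}} V2={{c},{e},{a,e},{c,d},{e,f},{a,e,f}} V3={{e},{a,e},{e,f},{a,e,f}} V4={{a},{b},{c},{d},{a,b},{a,d},{a,e},{a,f},{a,g},{b,d},{c,d},{d,g},{a,b,d},{a,d,g},{a,e,f}} V5={{e},{f},{a,e},{a,f},{e,f},{a,e,f}}
  V12={{e,f},{a,e,f}} V13={{e,f},{a,e,f}} V14={{a,f},{a,g},{d,g},{a,d,g},{a,e,f}} V15={{f},{a,f},{e,f},{a,e,f}} V23={{e},{a,e},{e,f},{a,e,f}} V24={{c},{a,e},{c,d},{a,e,f}} V25={{e},{a,e},{e,f},{a,e,f}} V34={{a,e},{a,e,f}} V35={{e},{a,e},{e,f},{a,e,f}} V45={{a,e},{a,f},{a,e,f}}
  V123={{e,f},{a,e,f}} V124={{a,e,f}} V125={{e,f},{a,e,f}} V134={{a,e,f}} V135={{e,f},{a,e,f}} V145={{a,f},{a,e,f}} V234={{a,e},{a,e,f}} V235={{e},{a,e},{e,f},{a,e,f}} V245={{a,e},{a,e,f}} V345={{a,e},{a,e,f}}
  V1234={{a,e,f}} V1235={{e,f},{a,e,f}} V1245={{a,e,f}} V1345={{a,e,f}} V2345={{a,e},{a,e,f}}
  V12345={{a,e,f}}
C dims 5,10,10,5; δ0: rk_F3 4; δ1: rk_F3 6; δ2: rk_F3 4
degree 0: 5−4−0 = 1 → Ȟ^0 ≅ Z/3
degree 1: 10−6−4 = 0 → Ȟ^1 ≅ 0
degree 2: 10−4−6 = 0 → Ȟ^2 ≅ 0


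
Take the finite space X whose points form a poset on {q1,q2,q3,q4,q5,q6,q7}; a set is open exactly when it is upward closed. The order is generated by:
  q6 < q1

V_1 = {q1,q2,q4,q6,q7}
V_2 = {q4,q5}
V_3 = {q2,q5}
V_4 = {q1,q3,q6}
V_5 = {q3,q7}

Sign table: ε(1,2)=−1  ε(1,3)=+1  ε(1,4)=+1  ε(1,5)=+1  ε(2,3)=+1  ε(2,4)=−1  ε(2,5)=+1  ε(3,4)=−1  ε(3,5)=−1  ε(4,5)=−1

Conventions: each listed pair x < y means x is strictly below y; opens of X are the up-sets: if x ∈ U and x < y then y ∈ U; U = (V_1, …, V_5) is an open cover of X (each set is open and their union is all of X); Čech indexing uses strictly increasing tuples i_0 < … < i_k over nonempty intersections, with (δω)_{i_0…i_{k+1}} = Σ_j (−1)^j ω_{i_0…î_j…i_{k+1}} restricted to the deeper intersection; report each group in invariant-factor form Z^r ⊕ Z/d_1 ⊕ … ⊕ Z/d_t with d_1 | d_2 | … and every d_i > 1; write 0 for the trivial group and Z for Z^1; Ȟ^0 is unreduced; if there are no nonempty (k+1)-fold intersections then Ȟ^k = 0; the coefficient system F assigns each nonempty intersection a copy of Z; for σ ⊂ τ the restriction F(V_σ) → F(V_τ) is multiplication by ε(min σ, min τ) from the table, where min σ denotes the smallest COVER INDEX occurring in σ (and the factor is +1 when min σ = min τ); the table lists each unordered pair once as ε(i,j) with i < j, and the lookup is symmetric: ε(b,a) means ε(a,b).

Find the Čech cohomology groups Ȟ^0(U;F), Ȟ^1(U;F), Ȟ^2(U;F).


nonempty overlaps:
  V12={q4} V13={q2} V14={q1,q6} V15={q7} V23={q5} V45={q3}
C dims 5,6; δ0: rk 5, SNF 1^4·2
degree 0: 5−5−0 = 0 → Ȟ^0 ≅ 0
degree 1: 6−0−5 = 1 plus torsion [2] → Ȟ^1 ≅ Z ⊕ Z/2
degree 2: 0−0−0 = 0 → Ȟ^2 ≅ 0

Ȟ^0 = 0, Ȟ^1 = Z ⊕ Z/2, Ȟ^2 = 0


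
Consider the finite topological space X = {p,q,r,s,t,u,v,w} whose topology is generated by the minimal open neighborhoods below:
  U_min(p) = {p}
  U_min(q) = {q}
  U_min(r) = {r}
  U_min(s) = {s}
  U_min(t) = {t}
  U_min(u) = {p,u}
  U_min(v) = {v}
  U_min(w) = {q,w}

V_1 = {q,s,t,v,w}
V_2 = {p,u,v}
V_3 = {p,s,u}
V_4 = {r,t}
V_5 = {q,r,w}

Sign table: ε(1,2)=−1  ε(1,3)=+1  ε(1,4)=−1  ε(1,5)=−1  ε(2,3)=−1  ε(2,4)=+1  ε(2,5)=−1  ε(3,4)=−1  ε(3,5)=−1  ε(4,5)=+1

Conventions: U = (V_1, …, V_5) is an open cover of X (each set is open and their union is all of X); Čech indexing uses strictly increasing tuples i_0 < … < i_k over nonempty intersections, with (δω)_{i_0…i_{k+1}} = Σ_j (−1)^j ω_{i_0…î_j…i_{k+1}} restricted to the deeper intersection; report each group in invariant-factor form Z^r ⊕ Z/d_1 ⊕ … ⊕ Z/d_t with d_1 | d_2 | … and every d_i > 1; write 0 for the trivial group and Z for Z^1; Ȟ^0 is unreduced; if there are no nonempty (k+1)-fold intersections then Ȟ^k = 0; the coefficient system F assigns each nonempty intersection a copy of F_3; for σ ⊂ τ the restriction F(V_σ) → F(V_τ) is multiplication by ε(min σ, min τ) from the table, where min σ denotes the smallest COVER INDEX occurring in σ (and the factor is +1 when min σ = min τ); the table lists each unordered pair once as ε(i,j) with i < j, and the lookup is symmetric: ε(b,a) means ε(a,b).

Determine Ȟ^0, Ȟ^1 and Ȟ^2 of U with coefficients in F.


cover nerve:
  V12={v} V13={s} V14={t} V15={q,w} V23={p,u} V45={r}
C dims 5,6; δ0: rk_F3 4
Ȟ^0: (5−4)−0=1 ⇒ Z/3
Ȟ^1: (6−0)−4=2 ⇒ Z/3 ⊕ Z/3
Ȟ^2: (0−0)−0=0 ⇒ 0

Ȟ^0(U;F) ≅ Z/3, Ȟ^1(U;F) ≅ Z/3 ⊕ Z/3 and Ȟ^2(U;F) ≅ 0


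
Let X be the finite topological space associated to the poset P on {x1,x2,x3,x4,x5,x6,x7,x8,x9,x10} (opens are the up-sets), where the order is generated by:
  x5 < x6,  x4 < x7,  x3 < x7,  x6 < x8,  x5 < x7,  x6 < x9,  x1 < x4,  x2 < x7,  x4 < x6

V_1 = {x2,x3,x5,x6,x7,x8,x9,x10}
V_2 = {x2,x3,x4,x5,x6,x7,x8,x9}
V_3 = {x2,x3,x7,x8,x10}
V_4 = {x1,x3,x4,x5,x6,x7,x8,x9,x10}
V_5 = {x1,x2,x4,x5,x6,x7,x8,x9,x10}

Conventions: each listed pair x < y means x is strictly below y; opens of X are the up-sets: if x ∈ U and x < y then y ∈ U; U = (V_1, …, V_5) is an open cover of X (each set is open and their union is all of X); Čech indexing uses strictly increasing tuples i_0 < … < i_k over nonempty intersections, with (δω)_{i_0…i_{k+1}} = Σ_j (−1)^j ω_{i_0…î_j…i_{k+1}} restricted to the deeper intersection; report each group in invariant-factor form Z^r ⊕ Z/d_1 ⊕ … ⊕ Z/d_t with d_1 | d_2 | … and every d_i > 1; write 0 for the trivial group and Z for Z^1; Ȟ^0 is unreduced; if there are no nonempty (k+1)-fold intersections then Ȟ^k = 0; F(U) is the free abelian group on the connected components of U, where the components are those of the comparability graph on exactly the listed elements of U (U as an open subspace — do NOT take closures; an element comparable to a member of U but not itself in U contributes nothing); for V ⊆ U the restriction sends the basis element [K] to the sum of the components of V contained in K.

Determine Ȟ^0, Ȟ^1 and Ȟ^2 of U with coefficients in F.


Ȟ^0 = Z^2,  Ȟ^1 = 0,  Ȟ^2 = 0

nonempty intersections:
  V12={x2,x3,x5,x6,x7,x8,x9} V13={x2,x3,x7,x8,x10} V14={x3,x5,x6,x7,x8,x9,x10} V15={x2,x5,x6,x7,x8,x9,x10} V23={x2,x3,x7,x8} V24={x3,x4,x5,x6,x7,x8,x9} V25={x2,x4,x5,x6,x7,x8,x9} V34={x3,x7,x8,x10} V35={x2,x7,x8,x10} V45={x1,x4,x5,x6,x7,x8,x9,x10}
  V123={x2,x3,x7,x8} V124={x3,x5,x6,x7,x8,x9} V125={x2,x5,x6,x7,x8,x9} V134={x3,x7,x8,x10} V135={x2,x7,x8,x10} V145={x5,x6,x7,x8,x9,x10} V234={x3,x7,x8} V235={x2,x7,x8} V245={x4,x5,x6,x7,x8,x9} V345={x7,x8,x10}
  V1234={x3,x7,x8} V1235={x2,x7,x8} V1245={x5,x6,x7,x8,x9} V1345={x7,x8,x10} V2345={x7,x8}
  V12345={x7,x8}
components per intersection:
  V1: {x2,x3,x5,x6,x7,x8,x9} {x10}
  V2: {x2,x3,x4,x5,x6,x7,x8,x9}
  V3: {x2,x3,x7} {x8} {x10}
  V4: {x1,x3,x4,x5,x6,x7,x8,x9} {x10}
  V5: {x1,x2,x4,x5,x6,x7,x8,x9} {x10}
  V12: {x2,x3,x5,x6,x7,x8,x9}
  V13: {x2,x3,x7} {x8} {x10}
  V14: {x3,x5,x6,x7,x8,x9} {x10}
  V15: {x2,x5,x6,x7,x8,x9} {x10}
  V23: {x2,x3,x7} {x8}
  V24: {x3,x4,x5,x6,x7,x8,x9}
  V25: {x2,x4,x5,x6,x7,x8,x9}
  V34: {x3,x7} {x8} {x10}
  V35: {x2,x7} {x8} {x10}
  V45: {x1,x4,x5,x6,x7,x8,x9} {x10}
  V123: {x2,x3,x7} {x8}
  V124: {x3,x5,x6,x7,x8,x9}
  V125: {x2,x5,x6,x7,x8,x9}
  V134: {x3,x7} {x8} {x10}
  V135: {x2,x7} {x8} {x10}
  V145: {x5,x6,x7,x8,x9} {x10}
  V234: {x3,x7} {x8}
  V235: {x2,x7} {x8}
  V245: {x4,x5,x6,x7,x8,x9}
  V345: {x7} {x8} {x10}
  V1234: {x3,x7} {x8}
  V1235: {x2,x7} {x8}
  V1245: {x5,x6,x7,x8,x9}
  V1345: {x7} {x8} {x10}
  V2345: {x7} {x8}
  V12345: {x7} {x8}
C dims 10,20,20,10; δ0: rk 8, SNF 1^8; δ1: rk 12, SNF 1^12; δ2: rk 8, SNF 1^8
Ȟ^0: (10−8)−0=2 ⇒ Z^2
Ȟ^1: (20−12)−8=0 ⇒ 0
Ȟ^2: (20−8)−12=0 ⇒ 0


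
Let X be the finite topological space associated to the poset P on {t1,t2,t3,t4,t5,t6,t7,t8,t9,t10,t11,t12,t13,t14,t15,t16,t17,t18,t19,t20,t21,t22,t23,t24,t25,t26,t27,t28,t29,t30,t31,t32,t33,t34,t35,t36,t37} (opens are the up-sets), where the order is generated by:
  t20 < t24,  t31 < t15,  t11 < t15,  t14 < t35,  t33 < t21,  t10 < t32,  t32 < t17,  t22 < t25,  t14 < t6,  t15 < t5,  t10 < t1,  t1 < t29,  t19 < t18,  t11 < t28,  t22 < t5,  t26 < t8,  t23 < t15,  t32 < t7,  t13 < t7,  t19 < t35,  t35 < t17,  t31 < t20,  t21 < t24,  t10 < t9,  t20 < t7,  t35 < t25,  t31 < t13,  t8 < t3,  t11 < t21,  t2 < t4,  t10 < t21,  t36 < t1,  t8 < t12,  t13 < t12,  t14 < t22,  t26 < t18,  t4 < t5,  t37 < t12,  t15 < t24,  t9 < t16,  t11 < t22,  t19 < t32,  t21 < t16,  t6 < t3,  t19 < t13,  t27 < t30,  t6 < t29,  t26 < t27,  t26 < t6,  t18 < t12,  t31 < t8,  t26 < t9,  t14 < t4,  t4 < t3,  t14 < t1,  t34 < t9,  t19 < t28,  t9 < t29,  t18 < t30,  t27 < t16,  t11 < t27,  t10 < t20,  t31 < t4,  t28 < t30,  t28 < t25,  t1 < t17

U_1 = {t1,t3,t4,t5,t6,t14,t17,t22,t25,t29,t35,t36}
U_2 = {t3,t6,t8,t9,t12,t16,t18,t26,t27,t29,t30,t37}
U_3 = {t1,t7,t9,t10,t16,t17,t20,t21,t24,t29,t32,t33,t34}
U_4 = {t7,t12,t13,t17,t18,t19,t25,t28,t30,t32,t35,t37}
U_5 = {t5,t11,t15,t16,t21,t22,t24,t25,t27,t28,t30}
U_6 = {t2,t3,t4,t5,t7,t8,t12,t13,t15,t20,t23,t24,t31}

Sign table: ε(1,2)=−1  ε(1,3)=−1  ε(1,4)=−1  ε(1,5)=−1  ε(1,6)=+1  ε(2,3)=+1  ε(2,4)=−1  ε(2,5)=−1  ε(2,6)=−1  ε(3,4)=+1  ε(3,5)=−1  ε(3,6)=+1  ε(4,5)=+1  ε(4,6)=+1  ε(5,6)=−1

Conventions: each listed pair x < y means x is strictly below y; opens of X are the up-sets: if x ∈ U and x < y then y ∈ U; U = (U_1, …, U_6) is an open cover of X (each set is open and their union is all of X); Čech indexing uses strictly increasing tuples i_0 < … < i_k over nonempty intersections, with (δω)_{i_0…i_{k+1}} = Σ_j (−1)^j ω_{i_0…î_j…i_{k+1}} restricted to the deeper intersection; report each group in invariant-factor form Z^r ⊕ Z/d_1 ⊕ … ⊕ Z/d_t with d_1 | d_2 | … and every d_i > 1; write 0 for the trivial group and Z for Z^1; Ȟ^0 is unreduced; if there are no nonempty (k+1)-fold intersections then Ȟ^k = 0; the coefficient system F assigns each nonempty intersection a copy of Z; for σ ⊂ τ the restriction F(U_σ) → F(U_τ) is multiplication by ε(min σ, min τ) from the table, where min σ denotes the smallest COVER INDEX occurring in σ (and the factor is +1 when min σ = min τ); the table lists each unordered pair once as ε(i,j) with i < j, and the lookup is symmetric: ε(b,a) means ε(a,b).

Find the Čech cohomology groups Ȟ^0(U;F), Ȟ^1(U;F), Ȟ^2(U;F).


nonempty overlaps:
  U12={t3,t6,t29} U13={t1,t17,t29} U14={t17,t25,t35} U15={t5,t22,t25} U16={t3,t4,t5} U23={t9,t16,t29} U24={t12,t18,t30,t37} U25={t16,t27,t30} U26={t3,t8,t12} U34={t7,t17,t32} U35={t16,t21,t24} U36={t7,t20,t24} U45={t25,t28,t30} U46={t7,t12,t13} U56={t5,t15,t24}
  U123={t29} U126={t3} U134={t17} U145={t25} U156={t5} U235={t16} U245={t30} U246={t12} U346={t7} U356={t24}
C dims 6,15,10; δ0: rk 6, SNF 1^5·2; δ1: rk 9, SNF 1^9
degree 0: 6−6−0 = 0 → Ȟ^0 ≅ 0
degree 1: 15−9−6 = 0 plus torsion [2] → Ȟ^1 ≅ Z/2
degree 2: 10−0−9 = 1 → Ȟ^2 ≅ Z

Ȟ^0(U;F) ≅ 0,  Ȟ^1(U;F) ≅ Z/2,  Ȟ^2(U;F) ≅ Z


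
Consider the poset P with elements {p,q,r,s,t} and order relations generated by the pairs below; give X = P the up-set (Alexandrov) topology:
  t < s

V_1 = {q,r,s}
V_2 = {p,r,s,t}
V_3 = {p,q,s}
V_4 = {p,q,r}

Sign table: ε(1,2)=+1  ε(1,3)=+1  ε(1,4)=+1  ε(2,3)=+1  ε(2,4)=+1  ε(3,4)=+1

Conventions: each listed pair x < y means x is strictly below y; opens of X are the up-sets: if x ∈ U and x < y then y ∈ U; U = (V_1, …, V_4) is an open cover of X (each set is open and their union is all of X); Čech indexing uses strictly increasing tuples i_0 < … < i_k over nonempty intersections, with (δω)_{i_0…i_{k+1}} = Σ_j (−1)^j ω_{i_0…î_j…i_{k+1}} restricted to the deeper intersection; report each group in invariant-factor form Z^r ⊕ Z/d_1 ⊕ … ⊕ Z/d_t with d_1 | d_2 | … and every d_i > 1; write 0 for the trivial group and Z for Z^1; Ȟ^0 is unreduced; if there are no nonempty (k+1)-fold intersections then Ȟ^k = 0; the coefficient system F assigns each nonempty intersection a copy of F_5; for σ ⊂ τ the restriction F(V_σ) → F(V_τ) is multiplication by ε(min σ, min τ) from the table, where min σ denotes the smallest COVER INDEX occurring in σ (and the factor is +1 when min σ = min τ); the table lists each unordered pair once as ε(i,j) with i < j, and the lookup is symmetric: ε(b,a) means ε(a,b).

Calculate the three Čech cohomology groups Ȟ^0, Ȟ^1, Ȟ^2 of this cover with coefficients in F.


nerve simplices:
  V12={r,s} V13={q,s} V14={q,r} V23={p,s} V24={p,r} V34={p,q}
  V123={s} V124={r} V134={q} V234={p}
C dims 4,6,4; δ0: rk_F5 3; δ1: rk_F5 3
degree 0: 4−3−0 = 1 → Ȟ^0 ≅ Z/5
degree 1: 6−3−3 = 0 → Ȟ^1 ≅ 0
degree 2: 4−0−3 = 1 → Ȟ^2 ≅ Z/5

Ȟ^0(U;F) ≅ Z/5; Ȟ^1(U;F) ≅ 0; Ȟ^2(U;F) ≅ Z/5


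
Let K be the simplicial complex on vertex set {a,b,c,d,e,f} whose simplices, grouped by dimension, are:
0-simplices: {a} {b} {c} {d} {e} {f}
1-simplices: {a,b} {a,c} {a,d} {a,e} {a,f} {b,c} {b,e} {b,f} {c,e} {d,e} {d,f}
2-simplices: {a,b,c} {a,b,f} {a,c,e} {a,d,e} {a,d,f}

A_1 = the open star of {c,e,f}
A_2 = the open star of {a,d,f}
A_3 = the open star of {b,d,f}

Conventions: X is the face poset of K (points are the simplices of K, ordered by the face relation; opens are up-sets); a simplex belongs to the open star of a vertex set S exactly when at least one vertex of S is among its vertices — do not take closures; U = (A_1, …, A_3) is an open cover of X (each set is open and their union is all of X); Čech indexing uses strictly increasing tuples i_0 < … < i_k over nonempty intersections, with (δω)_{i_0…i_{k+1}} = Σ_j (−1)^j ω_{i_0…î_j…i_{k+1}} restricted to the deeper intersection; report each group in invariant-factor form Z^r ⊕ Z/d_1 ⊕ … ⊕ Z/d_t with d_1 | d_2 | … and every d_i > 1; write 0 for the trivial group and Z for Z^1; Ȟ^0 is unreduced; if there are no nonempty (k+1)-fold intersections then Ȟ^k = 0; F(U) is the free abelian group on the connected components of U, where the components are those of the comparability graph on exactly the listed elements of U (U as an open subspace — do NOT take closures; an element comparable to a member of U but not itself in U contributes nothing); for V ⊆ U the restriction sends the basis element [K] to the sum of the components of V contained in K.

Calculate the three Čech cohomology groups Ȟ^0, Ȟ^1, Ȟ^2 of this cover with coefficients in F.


cover nerve:
  A1={{c},{e},{f},{a,c},{a,e},{a,f},{b,c},{b,e},{b,f},{c,e},{d,e},{d,f},{a,b,c},{a,b,f},{a,c,e},{a,d,e},{a,d,f}} A2={{a},{d},{f},{a,b},{a,c},{a,d},{a,e},{a,f},{b,f},{d,e},{d,f},{a,b,c},{a,b,f},{a,c,e},{a,d,e},{a,d,f}} A3={{b},{d},{f},{a,b},{a,d},{a,f},{b,c},{b,e},{b,f},{d,e},{d,f},{a,b,c},{a,b,f},{a,d,e},{a,d,f}}
  A12={{f},{a,c},{a,e},{a,f},{b,f},{d,e},{d,f},{a,b,c},{a,b,f},{a,c,e},{a,d,e},{a,d,f}} A13={{f},{a,f},{b,c},{b,e},{b,f},{d,e},{d,f},{a,b,c},{a,b,f},{a,d,e},{a,d,f}} A23={{d},{f},{a,b},{a,d},{a,f},{b,f},{d,e},{d,f},{a,b,c},{a,b,f},{a,d,e},{a,d,f}}
  A123={{f},{a,f},{b,f},{d,e},{d,f},{a,b,c},{a,b,f},{a,d,e},{a,d,f}}
components per intersection:
  A1: {{c},{e},{a,c},{a,e},{b,c},{b,e},{c,e},{d,e},{a,b,c},{a,c,e},{a,d,e}} {{f},{a,f},{b,f},{d,f},{a,b,f},{a,d,f}}
  A2: {{a},{d},{f},{a,b},{a,c},{a,d},{a,e},{a,f},{b,f},{d,e},{d,f},{a,b,c},{a,b,f},{a,c,e},{a,d,e},{a,d,f}}
  A3: {{b},{d},{f},{a,b},{a,d},{a,f},{b,c},{b,e},{b,f},{d,e},{d,f},{a,b,c},{a,b,f},{a,d,e},{a,d,f}}
  A12: {{f},{a,f},{b,f},{d,f},{a,b,f},{a,d,f}} {{a,c},{a,e},{d,e},{a,b,c},{a,c,e},{a,d,e}}
  A13: {{f},{a,f},{b,f},{d,f},{a,b,f},{a,d,f}} {{b,c},{a,b,c}} {{b,e}} {{d,e},{a,d,e}}
  A23: {{d},{f},{a,b},{a,d},{a,f},{b,f},{d,e},{d,f},{a,b,c},{a,b,f},{a,d,e},{a,d,f}}
  A123: {{f},{a,f},{b,f},{d,f},{a,b,f},{a,d,f}} {{d,e},{a,d,e}} {{a,b,c}}
C dims 4,7,3; δ0: rk 3, SNF 1^3; δ1: rk 3, SNF 1^3
Ȟ^0: (4−3)−0=1 ⇒ Z
Ȟ^1: (7−3)−3=1 ⇒ Z
Ȟ^2: (3−0)−3=0 ⇒ 0

Ȟ^0 ≅ Z, Ȟ^1 ≅ Z and Ȟ^2 ≅ 0


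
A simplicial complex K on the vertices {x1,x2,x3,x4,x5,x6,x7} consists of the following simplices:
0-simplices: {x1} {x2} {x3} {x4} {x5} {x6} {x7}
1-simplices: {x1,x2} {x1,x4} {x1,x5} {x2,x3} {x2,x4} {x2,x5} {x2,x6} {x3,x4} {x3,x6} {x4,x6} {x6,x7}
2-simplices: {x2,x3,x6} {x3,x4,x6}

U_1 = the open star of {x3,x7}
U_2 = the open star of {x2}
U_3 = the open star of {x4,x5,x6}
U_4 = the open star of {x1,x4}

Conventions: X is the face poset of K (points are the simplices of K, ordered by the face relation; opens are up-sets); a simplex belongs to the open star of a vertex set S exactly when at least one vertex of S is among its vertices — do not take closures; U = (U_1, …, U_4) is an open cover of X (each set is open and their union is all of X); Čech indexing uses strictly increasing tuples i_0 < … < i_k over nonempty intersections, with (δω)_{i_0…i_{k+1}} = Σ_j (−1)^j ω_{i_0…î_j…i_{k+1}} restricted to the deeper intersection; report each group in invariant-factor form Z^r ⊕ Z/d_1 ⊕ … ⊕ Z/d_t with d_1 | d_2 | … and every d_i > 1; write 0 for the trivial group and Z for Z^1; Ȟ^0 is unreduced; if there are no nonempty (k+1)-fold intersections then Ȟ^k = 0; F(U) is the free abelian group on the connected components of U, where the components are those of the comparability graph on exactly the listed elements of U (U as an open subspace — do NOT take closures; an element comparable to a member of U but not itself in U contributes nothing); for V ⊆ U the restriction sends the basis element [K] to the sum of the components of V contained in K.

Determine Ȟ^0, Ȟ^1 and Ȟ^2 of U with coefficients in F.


Ȟ^0 ≅ Z; Ȟ^1 ≅ Z^3; Ȟ^2 ≅ 0

cover nerve:
  U1={{x3},{x7},{x2,x3},{x3,x4},{x3,x6},{x6,x7},{x2,x3,x6},{x3,x4,x6}} U2={{x2},{x1,x2},{x2,x3},{x2,x4},{x2,x5},{x2,x6},{x2,x3,x6}} U3={{x4},{x5},{x6},{x1,x4},{x1,x5},{x2,x4},{x2,x5},{x2,x6},{x3,x4},{x3,x6},{x4,x6},{x6,x7},{x2,x3,x6},{x3,x4,x6}} U4={{x1},{x4},{x1,x2},{x1,x4},{x1,x5},{x2,x4},{x3,x4},{x4,x6},{x3,x4,x6}}
  U12={{x2,x3},{x2,x3,x6}} U13={{x3,x4},{x3,x6},{x6,x7},{x2,x3,x6},{x3,x4,x6}} U14={{x3,x4},{x3,x4,x6}} U23={{x2,x4},{x2,x5},{x2,x6},{x2,x3,x6}} U24={{x1,x2},{x2,x4}} U34={{x4},{x1,x4},{x1,x5},{x2,x4},{x3,x4},{x4,x6},{x3,x4,x6}}
  U123={{x2,x3,x6}} U134={{x3,x4},{x3,x4,x6}} U234={{x2,x4}}
components per intersection:
  U1: {{x3},{x2,x3},{x3,x4},{x3,x6},{x2,x3,x6},{x3,x4,x6}} {{x7},{x6,x7}}
  U2: {{x2},{x1,x2},{x2,x3},{x2,x4},{x2,x5},{x2,x6},{x2,x3,x6}}
  U3: {{x4},{x6},{x1,x4},{x2,x4},{x2,x6},{x3,x4},{x3,x6},{x4,x6},{x6,x7},{x2,x3,x6},{x3,x4,x6}} {{x5},{x1,x5},{x2,x5}}
  U4: {{x1},{x4},{x1,x2},{x1,x4},{x1,x5},{x2,x4},{x3,x4},{x4,x6},{x3,x4,x6}}
  U12: {{x2,x3},{x2,x3,x6}}
  U13: {{x3,x4},{x3,x6},{x2,x3,x6},{x3,x4,x6}} {{x6,x7}}
  U14: {{x3,x4},{x3,x4,x6}}
  U23: {{x2,x4}} {{x2,x5}} {{x2,x6},{x2,x3,x6}}
  U24: {{x1,x2}} {{x2,x4}}
  U34: {{x4},{x1,x4},{x2,x4},{x3,x4},{x4,x6},{x3,x4,x6}} {{x1,x5}}
  U123: {{x2,x3,x6}}
  U134: {{x3,x4},{x3,x4,x6}}
  U234: {{x2,x4}}
C dims 6,11,3; δ0: rk 5, SNF 1^5; δ1: rk 3, SNF 1^3
Ȟ^0: (6−5)−0=1 ⇒ Z
Ȟ^1: (11−3)−5=3 ⇒ Z^3
Ȟ^2: (3−0)−3=0 ⇒ 0
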